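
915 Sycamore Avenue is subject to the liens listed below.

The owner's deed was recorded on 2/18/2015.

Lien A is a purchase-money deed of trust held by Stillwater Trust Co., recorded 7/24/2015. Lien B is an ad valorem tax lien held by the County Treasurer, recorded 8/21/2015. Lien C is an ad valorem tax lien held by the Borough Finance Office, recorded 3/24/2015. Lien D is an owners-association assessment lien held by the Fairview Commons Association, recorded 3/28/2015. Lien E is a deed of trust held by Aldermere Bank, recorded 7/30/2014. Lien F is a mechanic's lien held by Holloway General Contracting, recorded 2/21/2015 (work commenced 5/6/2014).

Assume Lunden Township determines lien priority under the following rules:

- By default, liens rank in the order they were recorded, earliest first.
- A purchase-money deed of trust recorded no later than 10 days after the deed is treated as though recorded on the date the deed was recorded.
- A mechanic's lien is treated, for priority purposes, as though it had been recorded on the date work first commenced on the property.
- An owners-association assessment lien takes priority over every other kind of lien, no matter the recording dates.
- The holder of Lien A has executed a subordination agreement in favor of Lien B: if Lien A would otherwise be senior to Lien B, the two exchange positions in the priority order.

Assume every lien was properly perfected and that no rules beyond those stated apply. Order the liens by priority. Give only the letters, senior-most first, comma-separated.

D, F, E, C, B, A

Effective dates after the stated exceptions: A was recorded 156 days after the deed, outside the 10-day window, so it keeps its recording date; F is treated as recorded 5/6/2014, the work-commencement date.
D is an owners-association assessment lien, so it outranks all other liens regardless of date.
Remaining liens by effective date: F (5/6/2014), E (7/30/2014), C (3/24/2015), A (7/24/2015), B (8/21/2015).
The subordination applies — A was senior to B — so A and B swap.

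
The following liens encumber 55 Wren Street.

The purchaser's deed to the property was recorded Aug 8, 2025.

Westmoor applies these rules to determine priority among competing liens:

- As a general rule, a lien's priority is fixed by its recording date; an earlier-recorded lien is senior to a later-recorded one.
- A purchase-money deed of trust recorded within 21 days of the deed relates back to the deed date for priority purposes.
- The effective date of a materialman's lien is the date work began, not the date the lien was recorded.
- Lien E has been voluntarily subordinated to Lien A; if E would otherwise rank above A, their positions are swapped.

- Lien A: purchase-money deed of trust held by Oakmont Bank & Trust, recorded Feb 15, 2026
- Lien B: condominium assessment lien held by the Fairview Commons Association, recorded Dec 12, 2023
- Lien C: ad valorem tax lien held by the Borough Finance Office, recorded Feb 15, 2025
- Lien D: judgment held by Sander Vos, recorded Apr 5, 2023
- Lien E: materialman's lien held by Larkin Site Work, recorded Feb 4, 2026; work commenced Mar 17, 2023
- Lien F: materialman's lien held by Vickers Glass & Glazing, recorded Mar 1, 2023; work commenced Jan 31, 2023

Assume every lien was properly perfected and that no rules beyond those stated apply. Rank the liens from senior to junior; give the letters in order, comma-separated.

Effective dates after the stated exceptions: A missed the 21-day window (191 days after the deed), so its recording date stands; E is treated as recorded Mar 17, 2023, the work-commencement date; F is treated as recorded Jan 31, 2023, the work-commencement date.
Ordering by effective date: F (Jan 31, 2023), E (Mar 17, 2023), D (Apr 5, 2023), B (Dec 12, 2023), C (Feb 15, 2025), A (Feb 15, 2026).
Because E would otherwise rank above A, the subordination swaps them.

F, A, D, B, C, E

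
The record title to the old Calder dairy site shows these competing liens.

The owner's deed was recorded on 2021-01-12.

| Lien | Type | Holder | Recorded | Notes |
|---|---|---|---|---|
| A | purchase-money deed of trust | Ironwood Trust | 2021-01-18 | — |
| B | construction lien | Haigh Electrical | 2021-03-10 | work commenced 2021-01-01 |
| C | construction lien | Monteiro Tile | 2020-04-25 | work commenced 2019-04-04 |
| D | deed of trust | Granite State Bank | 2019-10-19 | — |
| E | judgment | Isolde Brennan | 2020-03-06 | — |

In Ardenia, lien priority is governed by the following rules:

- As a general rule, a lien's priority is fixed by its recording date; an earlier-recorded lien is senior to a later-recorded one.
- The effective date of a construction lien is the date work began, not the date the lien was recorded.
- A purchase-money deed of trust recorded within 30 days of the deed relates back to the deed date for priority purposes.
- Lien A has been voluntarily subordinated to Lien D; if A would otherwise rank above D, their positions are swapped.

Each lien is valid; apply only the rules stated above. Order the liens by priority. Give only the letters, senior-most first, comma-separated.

Effective dates: A's effective date is the deed date, 2021-01-12; B is treated as recorded 2021-01-01, the work-commencement date; C's effective date is 2019-04-04, when work began.
By effective date, earliest first: C (2019-04-04), D (2019-10-19), E (2020-03-06), B (2021-01-01), A (2021-01-12).
Since A is not senior to D, the subordination leaves the order unchanged.

C, D, E, B, A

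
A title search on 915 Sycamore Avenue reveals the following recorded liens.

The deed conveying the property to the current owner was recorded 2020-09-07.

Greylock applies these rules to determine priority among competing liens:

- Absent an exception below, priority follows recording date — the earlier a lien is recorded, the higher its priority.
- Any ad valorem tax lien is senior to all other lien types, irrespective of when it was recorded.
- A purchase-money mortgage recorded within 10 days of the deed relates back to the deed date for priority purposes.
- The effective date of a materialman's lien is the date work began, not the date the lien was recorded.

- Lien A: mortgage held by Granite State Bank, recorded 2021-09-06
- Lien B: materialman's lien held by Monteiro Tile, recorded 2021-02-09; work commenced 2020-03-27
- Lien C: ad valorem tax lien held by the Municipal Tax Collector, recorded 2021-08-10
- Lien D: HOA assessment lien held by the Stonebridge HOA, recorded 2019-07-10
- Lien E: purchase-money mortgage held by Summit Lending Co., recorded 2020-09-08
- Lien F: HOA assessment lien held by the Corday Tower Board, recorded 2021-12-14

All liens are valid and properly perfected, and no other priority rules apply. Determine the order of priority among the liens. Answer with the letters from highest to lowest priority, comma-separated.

First, effective dates: B's effective date is 2020-03-27, when work began; E's effective date is the deed date, 2020-09-07.
As an ad valorem tax lien, C is senior to every other lien.
Remaining liens by effective date: D (2019-07-10), B (2020-03-27), E (2020-09-07), A (2021-09-06), F (2021-12-14).

C, D, B, E, A, F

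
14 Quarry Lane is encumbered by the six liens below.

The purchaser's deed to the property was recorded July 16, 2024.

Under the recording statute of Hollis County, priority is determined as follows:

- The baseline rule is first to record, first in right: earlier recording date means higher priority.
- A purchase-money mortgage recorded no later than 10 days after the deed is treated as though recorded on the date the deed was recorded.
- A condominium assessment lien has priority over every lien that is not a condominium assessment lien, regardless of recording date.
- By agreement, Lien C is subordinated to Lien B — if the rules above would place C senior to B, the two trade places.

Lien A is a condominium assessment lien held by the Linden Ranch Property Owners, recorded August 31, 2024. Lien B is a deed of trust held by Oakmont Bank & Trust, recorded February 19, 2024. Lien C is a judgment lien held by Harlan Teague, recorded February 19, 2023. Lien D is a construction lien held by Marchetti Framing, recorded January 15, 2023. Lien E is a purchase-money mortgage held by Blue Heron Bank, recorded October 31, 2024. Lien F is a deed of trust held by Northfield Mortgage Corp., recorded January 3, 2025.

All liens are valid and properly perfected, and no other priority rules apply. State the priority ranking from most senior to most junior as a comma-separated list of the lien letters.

A, D, B, C, E, F

Adjusting effective dates: E missed the 10-day window (107 days after the deed), so its recording date stands.
A is a condominium assessment lien and takes priority over every other lien.
Ordering the rest by effective date: D (January 15, 2023), C (February 19, 2023), B (February 19, 2024), E (October 31, 2024), F (January 3, 2025).
The subordination applies — C was senior to B — so C and B swap.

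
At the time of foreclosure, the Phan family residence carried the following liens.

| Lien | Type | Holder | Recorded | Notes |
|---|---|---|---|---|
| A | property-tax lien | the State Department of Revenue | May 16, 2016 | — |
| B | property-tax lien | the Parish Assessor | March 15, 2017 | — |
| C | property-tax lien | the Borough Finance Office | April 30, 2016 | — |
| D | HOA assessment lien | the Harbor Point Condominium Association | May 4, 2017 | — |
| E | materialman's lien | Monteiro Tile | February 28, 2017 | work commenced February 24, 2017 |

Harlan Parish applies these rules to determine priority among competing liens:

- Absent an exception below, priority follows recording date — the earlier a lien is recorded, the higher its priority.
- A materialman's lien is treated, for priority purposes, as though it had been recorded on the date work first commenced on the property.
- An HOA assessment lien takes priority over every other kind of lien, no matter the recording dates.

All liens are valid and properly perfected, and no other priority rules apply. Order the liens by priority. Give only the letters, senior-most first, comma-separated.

D, C, A, E, B

Effective dates: E is treated as recorded February 24, 2017, the work-commencement date.
As an HOA assessment lien, D is senior to every other lien.
Among the remaining liens, by effective date: C (April 30, 2016), A (May 16, 2016), E (February 24, 2017), B (March 15, 2017).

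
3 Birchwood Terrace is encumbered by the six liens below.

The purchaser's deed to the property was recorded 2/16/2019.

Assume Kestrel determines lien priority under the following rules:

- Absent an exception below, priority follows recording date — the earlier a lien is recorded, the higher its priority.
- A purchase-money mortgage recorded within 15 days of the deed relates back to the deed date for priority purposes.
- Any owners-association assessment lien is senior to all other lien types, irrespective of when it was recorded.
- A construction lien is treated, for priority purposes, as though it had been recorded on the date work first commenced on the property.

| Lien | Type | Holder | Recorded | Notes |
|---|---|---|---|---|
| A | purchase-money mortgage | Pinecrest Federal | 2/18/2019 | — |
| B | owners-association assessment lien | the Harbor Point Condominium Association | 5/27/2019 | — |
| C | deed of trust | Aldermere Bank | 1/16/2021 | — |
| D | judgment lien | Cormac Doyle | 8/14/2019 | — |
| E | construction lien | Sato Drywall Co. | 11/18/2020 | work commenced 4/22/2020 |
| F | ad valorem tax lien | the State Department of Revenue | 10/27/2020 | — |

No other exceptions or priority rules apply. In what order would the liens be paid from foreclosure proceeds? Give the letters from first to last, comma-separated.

First, effective dates: A's effective date is the deed date, 2/16/2019; E is treated as recorded 4/22/2020, the work-commencement date.
B is an owners-association assessment lien, so it outranks all other liens regardless of date.
Ordering the rest by effective date: A (2/16/2019), D (8/14/2019), E (4/22/2020), F (10/27/2020), C (1/16/2021).

B, A, D, E, F, C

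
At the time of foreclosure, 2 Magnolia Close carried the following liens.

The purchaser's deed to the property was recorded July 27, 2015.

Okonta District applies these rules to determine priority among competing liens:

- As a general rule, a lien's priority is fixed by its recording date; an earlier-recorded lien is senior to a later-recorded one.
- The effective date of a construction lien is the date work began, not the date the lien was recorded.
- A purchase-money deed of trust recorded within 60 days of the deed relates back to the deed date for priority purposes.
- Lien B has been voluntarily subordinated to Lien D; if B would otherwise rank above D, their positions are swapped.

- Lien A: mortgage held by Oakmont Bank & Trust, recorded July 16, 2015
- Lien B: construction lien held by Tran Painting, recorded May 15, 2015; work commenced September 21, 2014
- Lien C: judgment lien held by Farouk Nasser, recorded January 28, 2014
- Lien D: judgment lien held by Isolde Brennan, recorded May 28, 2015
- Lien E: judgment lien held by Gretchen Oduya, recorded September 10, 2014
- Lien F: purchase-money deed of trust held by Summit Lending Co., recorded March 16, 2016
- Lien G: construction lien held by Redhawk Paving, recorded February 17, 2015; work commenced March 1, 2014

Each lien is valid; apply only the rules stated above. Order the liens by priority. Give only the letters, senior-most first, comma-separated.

C, G, E, D, B, A, F

Effective dates: B's effective date is September 21, 2014, when work began; F was recorded 233 days after the deed — beyond 60 days — so no relation-back applies; G relates back to March 1, 2014 (work commenced).
By effective date: C (January 28, 2014), G (March 1, 2014), E (September 10, 2014), B (September 21, 2014), D (May 28, 2015), A (July 16, 2015), F (March 16, 2016).
Because B would otherwise rank above D, the subordination swaps them.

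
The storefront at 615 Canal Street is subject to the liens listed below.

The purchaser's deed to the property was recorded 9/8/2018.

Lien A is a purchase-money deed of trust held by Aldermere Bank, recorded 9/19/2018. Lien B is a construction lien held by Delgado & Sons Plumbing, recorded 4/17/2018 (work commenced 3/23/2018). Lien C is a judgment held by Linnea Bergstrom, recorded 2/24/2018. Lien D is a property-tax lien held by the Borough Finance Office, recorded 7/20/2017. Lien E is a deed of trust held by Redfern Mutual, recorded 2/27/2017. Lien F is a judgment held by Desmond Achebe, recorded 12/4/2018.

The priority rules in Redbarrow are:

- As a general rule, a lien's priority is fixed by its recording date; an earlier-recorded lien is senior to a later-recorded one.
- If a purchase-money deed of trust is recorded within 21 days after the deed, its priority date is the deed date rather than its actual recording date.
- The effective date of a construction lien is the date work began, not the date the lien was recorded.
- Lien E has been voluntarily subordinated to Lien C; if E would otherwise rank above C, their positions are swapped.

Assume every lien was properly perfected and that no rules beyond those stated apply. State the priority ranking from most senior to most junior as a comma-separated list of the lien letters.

Effective dates after the stated exceptions: A's effective date is the deed date, 9/8/2018; B is treated as recorded 3/23/2018, the work-commencement date.
Sorted by effective date: E (2/27/2017), D (7/20/2017), C (2/24/2018), B (3/23/2018), A (9/8/2018), F (12/4/2018).
E is senior to C before the subordination, so the two trade places.

C, D, E, B, A, F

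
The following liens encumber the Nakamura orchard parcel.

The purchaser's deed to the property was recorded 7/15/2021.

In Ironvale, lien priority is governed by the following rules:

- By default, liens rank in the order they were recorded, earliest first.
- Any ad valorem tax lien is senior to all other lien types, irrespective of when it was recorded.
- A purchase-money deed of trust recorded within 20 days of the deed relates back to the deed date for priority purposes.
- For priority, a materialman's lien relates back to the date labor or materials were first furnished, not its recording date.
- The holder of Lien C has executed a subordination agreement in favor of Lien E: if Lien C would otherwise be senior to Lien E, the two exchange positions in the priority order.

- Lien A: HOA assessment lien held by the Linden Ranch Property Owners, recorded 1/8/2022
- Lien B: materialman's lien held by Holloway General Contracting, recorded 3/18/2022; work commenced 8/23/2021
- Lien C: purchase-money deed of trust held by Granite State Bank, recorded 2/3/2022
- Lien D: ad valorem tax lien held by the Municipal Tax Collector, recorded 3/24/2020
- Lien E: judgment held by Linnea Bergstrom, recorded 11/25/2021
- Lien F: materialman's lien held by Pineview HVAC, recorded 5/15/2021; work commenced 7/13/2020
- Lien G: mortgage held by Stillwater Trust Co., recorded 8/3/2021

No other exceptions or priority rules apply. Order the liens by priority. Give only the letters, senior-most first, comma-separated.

D, F, G, B, E, A, C

First, effective dates: B relates back to 8/23/2021 (work commenced); C was recorded 203 days after the deed, outside the 20-day window, so it keeps its recording date; F is treated as recorded 7/13/2020, the work-commencement date.
D, as an ad valorem tax lien, has superpriority and ranks first.
Ordering the rest by effective date: F (7/13/2020), G (8/3/2021), B (8/23/2021), E (11/25/2021), A (1/8/2022), C (2/3/2022).
C is already junior to E, so the subordination agreement changes nothing.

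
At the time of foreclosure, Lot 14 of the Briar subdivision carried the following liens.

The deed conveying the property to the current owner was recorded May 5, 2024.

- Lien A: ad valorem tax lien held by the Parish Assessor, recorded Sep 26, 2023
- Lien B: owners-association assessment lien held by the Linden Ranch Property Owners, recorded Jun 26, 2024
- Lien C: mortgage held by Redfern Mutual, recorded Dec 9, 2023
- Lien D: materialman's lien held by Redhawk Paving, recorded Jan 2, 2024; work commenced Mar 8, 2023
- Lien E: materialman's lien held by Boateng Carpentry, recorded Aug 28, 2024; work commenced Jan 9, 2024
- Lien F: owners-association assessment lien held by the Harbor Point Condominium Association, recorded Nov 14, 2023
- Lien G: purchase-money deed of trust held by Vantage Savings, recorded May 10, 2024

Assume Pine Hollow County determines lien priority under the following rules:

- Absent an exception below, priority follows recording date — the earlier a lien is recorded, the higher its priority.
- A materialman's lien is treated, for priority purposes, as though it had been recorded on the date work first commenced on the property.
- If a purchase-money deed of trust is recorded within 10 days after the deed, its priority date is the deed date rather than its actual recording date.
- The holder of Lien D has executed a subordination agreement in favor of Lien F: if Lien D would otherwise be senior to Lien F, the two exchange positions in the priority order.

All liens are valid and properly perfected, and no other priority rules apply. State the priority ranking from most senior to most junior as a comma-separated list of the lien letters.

F, A, D, C, E, G, B

Effective dates: D relates back to Mar 8, 2023 (work commenced); E relates back to Jan 9, 2024 (work commenced); G was recorded within the 10-day window, so its effective date is the deed date May 5, 2024.
By effective date, earliest first: D (Mar 8, 2023), A (Sep 26, 2023), F (Nov 14, 2023), C (Dec 9, 2023), E (Jan 9, 2024), G (May 5, 2024), B (Jun 26, 2024).
Because D would otherwise rank above F, the subordination swaps them.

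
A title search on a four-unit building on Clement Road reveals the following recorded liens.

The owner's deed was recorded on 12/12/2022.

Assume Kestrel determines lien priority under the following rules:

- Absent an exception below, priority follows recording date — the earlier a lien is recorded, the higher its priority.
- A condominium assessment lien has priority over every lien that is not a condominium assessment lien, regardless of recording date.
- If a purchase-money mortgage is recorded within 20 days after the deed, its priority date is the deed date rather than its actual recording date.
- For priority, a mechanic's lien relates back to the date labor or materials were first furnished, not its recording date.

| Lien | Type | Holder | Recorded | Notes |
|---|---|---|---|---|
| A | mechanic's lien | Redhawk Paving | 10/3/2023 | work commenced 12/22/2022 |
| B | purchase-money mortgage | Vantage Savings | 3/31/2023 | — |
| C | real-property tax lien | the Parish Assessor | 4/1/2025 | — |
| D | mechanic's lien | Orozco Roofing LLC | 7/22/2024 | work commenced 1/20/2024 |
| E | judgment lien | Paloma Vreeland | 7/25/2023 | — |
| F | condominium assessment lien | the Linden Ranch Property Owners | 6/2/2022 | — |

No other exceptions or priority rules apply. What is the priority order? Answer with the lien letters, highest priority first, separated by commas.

Effective dates: A's effective date is 12/22/2022, when work began; B was recorded 109 days after the deed, outside the 20-day window, so it keeps its recording date; D is treated as recorded 1/20/2024, the work-commencement date.
As a condominium assessment lien, F is senior to every other lien.
Ordering the rest by effective date: A (12/22/2022), B (3/31/2023), E (7/25/2023), D (1/20/2024), C (4/1/2025).

F, A, B, E, D, C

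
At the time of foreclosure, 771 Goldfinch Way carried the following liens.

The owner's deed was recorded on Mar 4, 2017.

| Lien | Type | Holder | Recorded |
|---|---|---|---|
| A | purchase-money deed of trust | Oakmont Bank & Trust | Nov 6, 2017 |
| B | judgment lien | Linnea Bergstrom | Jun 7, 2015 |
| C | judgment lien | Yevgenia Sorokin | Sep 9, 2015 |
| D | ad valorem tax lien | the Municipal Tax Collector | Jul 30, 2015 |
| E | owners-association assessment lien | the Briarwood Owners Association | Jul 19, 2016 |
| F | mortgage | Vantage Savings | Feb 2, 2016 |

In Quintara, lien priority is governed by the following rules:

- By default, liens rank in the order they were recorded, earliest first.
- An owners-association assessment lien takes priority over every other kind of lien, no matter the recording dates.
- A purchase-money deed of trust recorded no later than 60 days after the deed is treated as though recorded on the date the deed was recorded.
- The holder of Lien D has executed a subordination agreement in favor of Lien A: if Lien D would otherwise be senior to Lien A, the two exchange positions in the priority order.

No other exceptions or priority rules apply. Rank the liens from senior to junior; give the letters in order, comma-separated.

Effective dates after the stated exceptions: A was recorded 247 days after the deed — beyond 60 days — so no relation-back applies.
E is an owners-association assessment lien, so it outranks all other liens regardless of date.
Among the remaining liens, by effective date: B (Jun 7, 2015), D (Jul 30, 2015), C (Sep 9, 2015), F (Feb 2, 2016), A (Nov 6, 2017).
D would otherwise be senior to A, so under the subordination agreement D and A exchange positions.

E, B, A, C, F, D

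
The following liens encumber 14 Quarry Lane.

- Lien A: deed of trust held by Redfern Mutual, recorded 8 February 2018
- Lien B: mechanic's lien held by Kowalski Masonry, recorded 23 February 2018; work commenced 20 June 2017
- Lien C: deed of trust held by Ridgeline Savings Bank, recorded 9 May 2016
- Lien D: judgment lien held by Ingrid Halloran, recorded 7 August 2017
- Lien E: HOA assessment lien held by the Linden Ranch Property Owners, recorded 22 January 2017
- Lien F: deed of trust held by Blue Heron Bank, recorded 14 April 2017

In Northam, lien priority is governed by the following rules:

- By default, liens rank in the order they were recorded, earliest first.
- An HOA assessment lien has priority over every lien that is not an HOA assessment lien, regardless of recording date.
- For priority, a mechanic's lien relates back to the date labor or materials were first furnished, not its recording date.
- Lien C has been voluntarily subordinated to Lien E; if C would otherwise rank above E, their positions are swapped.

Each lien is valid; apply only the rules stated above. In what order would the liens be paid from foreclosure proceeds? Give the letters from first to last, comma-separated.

E, C, F, B, D, A

Effective dates: B relates back to 20 June 2017 (work commenced).
As an HOA assessment lien, E is senior to every other lien.
The other liens, earliest effective date first: C (9 May 2016), F (14 April 2017), B (20 June 2017), D (7 August 2017), A (8 February 2018).
C is already junior to E, so the subordination agreement changes nothing.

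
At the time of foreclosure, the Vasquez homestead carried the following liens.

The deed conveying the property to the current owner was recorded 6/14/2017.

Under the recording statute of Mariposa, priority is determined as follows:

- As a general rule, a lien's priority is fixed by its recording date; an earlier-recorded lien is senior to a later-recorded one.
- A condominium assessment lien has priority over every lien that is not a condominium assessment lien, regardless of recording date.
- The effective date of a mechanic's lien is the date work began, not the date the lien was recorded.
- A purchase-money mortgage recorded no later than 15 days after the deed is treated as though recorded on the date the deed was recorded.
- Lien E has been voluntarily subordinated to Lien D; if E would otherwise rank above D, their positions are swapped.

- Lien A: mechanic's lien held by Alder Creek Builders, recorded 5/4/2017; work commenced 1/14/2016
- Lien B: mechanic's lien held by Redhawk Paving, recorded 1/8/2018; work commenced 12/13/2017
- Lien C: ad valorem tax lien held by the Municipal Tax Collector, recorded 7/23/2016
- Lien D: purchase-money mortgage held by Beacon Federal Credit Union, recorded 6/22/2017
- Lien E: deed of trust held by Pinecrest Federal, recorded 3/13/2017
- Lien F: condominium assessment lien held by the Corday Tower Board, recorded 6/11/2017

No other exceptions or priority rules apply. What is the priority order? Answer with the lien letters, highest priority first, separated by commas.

F, A, C, D, E, B

First, effective dates: A relates back to 1/14/2016 (work commenced); B's effective date is 12/13/2017, when work began; D's effective date is the deed date, 6/14/2017.
F, as a condominium assessment lien, has superpriority and ranks first.
Ordering the rest by effective date: A (1/14/2016), C (7/23/2016), E (3/13/2017), D (6/14/2017), B (12/13/2017).
Because E would otherwise rank above D, the subordination swaps them.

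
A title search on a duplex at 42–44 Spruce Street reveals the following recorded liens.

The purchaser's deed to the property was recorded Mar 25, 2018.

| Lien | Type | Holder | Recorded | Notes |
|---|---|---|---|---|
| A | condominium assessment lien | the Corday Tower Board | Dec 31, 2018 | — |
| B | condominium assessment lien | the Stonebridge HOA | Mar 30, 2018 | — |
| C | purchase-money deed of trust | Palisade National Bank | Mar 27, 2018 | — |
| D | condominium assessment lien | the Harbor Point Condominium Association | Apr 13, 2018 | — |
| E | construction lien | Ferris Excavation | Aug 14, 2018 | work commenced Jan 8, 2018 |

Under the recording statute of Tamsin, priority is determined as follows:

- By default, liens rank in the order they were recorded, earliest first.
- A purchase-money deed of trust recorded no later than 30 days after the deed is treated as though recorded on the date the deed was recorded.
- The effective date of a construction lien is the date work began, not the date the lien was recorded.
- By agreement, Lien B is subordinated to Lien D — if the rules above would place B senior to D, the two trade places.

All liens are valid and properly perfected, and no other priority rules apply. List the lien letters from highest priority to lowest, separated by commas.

First, effective dates: C was recorded within the 30-day window, so its effective date is the deed date Mar 25, 2018; E's effective date is Jan 8, 2018, when work began.
By effective date, earliest first: E (Jan 8, 2018), C (Mar 25, 2018), B (Mar 30, 2018), D (Apr 13, 2018), A (Dec 31, 2018).
The subordination applies — B was senior to D — so B and D swap.

E, C, D, B, A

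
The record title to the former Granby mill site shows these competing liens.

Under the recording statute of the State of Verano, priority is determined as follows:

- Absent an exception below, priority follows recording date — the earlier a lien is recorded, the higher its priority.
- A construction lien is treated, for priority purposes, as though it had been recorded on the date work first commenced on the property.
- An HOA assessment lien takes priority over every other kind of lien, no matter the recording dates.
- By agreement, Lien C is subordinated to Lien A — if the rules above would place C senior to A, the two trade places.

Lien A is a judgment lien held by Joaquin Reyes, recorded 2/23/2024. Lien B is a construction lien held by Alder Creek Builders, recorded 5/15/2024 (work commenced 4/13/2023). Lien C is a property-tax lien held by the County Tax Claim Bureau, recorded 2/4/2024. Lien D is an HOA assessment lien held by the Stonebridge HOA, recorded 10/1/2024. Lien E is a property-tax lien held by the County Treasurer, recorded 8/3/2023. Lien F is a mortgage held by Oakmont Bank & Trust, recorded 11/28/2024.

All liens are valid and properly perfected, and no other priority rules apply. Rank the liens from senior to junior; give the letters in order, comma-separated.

D, B, E, A, C, F

First, effective dates: B is treated as recorded 4/13/2023, the work-commencement date.
D is an HOA assessment lien and takes priority over every other lien.
The other liens, earliest effective date first: B (4/13/2023), E (8/3/2023), C (2/4/2024), A (2/23/2024), F (11/28/2024).
Because C would otherwise rank above A, the subordination swaps them.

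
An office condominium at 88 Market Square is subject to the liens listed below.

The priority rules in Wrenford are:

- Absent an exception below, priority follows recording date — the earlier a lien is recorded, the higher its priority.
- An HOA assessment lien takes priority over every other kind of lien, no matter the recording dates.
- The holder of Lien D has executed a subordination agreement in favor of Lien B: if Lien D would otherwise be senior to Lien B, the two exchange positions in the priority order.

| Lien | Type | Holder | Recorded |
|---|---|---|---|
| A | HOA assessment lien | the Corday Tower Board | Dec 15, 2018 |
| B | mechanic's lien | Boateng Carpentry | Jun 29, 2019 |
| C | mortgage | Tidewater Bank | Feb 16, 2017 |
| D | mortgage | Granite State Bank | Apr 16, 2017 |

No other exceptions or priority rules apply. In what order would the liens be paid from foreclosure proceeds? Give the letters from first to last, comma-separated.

A, C, B, D

A is an HOA assessment lien, so it outranks all other liens regardless of date.
Ordering the rest by effective date: C (Feb 16, 2017), D (Apr 16, 2017), B (Jun 29, 2019).
Because D would otherwise rank above B, the subordination swaps them.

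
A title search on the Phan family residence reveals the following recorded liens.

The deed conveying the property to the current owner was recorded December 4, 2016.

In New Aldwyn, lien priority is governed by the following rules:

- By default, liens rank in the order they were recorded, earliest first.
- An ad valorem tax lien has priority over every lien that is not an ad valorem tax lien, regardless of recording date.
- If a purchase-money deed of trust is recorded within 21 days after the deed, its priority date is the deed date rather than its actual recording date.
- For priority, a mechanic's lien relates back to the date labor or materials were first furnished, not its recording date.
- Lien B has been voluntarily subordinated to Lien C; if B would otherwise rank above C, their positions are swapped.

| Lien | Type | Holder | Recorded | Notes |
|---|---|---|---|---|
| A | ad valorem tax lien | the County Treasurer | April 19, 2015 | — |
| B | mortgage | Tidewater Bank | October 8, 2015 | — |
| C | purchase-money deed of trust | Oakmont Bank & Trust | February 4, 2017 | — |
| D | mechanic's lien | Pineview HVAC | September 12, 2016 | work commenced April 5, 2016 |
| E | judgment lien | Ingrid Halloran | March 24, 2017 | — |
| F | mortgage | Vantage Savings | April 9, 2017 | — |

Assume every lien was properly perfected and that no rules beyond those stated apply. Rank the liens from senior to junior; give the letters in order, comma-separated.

Effective dates: C was recorded 62 days after the deed — beyond 21 days — so no relation-back applies; D's effective date is April 5, 2016, when work began.
A is an ad valorem tax lien and takes priority over every other lien.
The other liens, earliest effective date first: B (October 8, 2015), D (April 5, 2016), C (February 4, 2017), E (March 24, 2017), F (April 9, 2017).
B would otherwise be senior to C, so under the subordination agreement B and C exchange positions.

A, C, D, B, E, F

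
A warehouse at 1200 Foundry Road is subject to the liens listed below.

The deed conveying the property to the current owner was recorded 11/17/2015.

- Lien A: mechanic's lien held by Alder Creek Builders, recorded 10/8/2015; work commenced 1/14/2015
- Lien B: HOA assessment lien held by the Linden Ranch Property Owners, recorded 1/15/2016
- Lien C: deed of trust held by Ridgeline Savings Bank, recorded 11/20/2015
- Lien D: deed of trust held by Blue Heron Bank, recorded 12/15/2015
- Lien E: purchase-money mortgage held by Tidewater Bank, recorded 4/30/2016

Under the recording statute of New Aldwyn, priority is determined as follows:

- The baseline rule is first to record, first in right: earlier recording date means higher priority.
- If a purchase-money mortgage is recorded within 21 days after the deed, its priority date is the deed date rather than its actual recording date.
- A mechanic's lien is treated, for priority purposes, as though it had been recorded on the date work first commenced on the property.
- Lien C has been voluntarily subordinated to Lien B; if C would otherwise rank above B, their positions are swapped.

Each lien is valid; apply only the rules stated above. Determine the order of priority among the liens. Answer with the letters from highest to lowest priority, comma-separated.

First, effective dates: A is treated as recorded 1/14/2015, the work-commencement date; E was recorded 165 days after the deed, outside the 21-day window, so it keeps its recording date.
Ordering by effective date: A (1/14/2015), C (11/20/2015), D (12/15/2015), B (1/15/2016), E (4/30/2016).
C would otherwise be senior to B, so under the subordination agreement C and B exchange positions.

A, B, D, C, E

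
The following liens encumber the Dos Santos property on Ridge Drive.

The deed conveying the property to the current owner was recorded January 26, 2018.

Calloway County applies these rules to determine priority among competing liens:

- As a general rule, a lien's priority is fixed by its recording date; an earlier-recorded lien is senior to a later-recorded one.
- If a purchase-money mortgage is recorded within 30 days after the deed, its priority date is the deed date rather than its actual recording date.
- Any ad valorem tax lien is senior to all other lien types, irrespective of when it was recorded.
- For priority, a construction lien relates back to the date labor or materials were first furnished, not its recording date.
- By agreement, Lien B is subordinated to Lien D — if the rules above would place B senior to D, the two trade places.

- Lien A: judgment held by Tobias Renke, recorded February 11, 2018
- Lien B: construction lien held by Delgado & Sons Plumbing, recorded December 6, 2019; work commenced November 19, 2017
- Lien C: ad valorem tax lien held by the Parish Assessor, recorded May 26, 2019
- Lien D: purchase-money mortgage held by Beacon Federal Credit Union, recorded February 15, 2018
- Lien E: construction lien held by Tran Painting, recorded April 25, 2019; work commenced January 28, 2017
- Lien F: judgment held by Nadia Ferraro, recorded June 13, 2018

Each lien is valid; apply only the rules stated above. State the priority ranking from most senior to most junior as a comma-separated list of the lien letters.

First, effective dates: B's effective date is November 19, 2017, when work began; D was recorded within the 30-day window, so its effective date is the deed date January 26, 2018; E is treated as recorded January 28, 2017, the work-commencement date.
As an ad valorem tax lien, C is senior to every other lien.
Among the remaining liens, by effective date: E (January 28, 2017), B (November 19, 2017), D (January 26, 2018), A (February 11, 2018), F (June 13, 2018).
The subordination applies — B was senior to D — so B and D swap.

C, E, D, B, A, F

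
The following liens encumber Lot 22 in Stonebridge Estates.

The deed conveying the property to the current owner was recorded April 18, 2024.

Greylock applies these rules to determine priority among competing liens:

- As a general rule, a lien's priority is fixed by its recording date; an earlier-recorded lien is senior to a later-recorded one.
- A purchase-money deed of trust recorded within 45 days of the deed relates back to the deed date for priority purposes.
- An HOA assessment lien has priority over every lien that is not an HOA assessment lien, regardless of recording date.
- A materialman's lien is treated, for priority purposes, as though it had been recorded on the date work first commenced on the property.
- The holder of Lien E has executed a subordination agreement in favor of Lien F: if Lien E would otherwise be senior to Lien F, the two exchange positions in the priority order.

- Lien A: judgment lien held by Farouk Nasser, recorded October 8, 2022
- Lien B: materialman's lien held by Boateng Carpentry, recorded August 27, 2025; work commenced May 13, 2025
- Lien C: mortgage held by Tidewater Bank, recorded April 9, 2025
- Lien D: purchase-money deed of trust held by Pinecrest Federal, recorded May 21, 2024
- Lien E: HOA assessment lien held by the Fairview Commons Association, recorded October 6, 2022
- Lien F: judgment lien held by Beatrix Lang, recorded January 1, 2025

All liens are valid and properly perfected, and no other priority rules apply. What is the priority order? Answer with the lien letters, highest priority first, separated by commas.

Adjusting effective dates: B's effective date is May 13, 2025, when work began; D was recorded within the 45-day window, so its effective date is the deed date April 18, 2024.
E, as an HOA assessment lien, has superpriority and ranks first.
The other liens, earliest effective date first: A (October 8, 2022), D (April 18, 2024), F (January 1, 2025), C (April 9, 2025), B (May 13, 2025).
The subordination applies — E was senior to F — so E and F swap.

F, A, D, E, C, B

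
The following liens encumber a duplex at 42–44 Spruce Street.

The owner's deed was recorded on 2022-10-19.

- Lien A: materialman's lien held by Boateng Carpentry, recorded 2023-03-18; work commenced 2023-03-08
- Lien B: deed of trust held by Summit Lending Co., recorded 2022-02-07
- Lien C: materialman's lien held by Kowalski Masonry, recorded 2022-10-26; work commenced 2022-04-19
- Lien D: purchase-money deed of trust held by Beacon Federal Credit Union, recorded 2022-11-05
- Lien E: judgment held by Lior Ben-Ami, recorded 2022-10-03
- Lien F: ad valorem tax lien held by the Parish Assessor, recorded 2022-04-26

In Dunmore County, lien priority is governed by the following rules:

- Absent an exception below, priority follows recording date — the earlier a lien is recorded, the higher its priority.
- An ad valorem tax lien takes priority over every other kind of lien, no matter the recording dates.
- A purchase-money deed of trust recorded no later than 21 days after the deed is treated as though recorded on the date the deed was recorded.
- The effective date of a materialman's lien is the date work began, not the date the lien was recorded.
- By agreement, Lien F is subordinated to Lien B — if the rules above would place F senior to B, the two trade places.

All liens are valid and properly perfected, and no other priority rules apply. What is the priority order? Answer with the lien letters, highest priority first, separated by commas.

First, effective dates: A relates back to 2023-03-08 (work commenced); C is treated as recorded 2022-04-19, the work-commencement date; D was recorded within the 21-day window, so its effective date is the deed date 2022-10-19.
F, as an ad valorem tax lien, has superpriority and ranks first.
Among the remaining liens, by effective date: B (2022-02-07), C (2022-04-19), E (2022-10-03), D (2022-10-19), A (2023-03-08).
F is senior to B before the subordination, so the two trade places.

B, F, C, E, D, A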